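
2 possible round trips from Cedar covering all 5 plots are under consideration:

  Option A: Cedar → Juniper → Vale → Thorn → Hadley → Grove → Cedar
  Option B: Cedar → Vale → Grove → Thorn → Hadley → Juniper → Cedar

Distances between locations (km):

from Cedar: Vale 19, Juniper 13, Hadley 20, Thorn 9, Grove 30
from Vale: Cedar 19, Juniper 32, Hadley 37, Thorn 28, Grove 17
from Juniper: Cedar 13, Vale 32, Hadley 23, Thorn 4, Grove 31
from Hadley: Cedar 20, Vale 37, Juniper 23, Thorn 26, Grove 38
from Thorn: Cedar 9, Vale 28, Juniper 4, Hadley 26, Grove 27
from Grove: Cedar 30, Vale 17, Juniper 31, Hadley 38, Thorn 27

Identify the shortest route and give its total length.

Option A: 13 + 32 + 28 + 26 + 38 + 30 = 167
Option B: 19 + 17 + 27 + 26 + 23 + 13 = 125

125 km — Option B is the shortest.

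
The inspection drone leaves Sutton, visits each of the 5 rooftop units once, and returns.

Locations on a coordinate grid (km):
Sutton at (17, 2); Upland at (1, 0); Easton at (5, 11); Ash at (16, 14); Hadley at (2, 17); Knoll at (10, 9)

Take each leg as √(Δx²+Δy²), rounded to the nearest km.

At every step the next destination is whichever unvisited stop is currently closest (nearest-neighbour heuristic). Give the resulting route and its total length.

From Sutton: distances to unvisited — Knoll=10, Ash=12, Easton=15, Upland=16, Hadley=21. Nearest is Knoll (10).
From Knoll: distances to unvisited — Easton=5, Ash=8, Hadley=11, Upland=13. Nearest is Easton (5).
From Easton: distances to unvisited — Hadley=7, Ash=11, Upland=12. Nearest is Hadley (7).
From Hadley: distances to unvisited — Ash=14, Upland=17. Nearest is Ash (14).
From Ash: distances to unvisited — Upland=21. Nearest is Upland (21).
Return Upland→Sutton: 16.
Total = 10 + 5 + 7 + 14 + 21 + 16 = 73.

Nearest-neighbour total = 73 km; route Sutton → Knoll → Easton → Hadley → Ash → Upland → Sutton.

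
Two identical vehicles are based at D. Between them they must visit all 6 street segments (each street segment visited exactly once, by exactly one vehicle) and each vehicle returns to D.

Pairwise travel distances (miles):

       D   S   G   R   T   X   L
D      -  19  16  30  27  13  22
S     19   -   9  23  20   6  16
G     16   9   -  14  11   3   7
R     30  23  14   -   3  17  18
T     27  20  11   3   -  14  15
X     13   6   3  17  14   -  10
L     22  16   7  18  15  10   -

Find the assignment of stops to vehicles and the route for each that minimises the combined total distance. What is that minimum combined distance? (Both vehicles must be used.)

There are 2^5 − 1 = 31 ways to divide the 6 stops into two non-empty groups. For each, the best each vehicle can do is its own shortest tour through its group:
  {S} + {G, R, T, X, L}: 38 + 70 = 108
  {G} + {S, R, T, X, L}: 32 + 82 = 114
  {S, G} + {R, T, X, L}: 44 + 70 = 114
  {R} + {S, G, T, X, L}: 60 + 76 = 136
  {S, R} + {G, T, X, L}: 72 + 64 = 136
  {G, R} + {S, T, X, L}: 60 + 76 = 136
  … (31 splits in total)
Best: vehicle 1 D → S → D = 38; vehicle 2 D → X → G → R → T → L → D = 70; combined 108.

Minimum combined distance: 108 miles.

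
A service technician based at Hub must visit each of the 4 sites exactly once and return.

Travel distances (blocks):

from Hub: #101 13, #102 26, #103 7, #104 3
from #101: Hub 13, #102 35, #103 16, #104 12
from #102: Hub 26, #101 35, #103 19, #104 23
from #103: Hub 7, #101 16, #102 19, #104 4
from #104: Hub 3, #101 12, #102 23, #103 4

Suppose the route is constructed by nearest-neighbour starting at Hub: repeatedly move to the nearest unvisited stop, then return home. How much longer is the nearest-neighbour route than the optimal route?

The nearest-neighbour route is 10 blocks longer than optimal.

From Hub: #104=3, #103=7, #101=13, #102=26 → choose #104 (3).
From #104: #103=4, #101=12, #102=23 → choose #103 (4).
From #103: #101=16, #102=19 → choose #101 (16).
From #101: #102=35 → choose #102 (35).
NN route Hub → #104 → #103 → #101 → #102 → Hub costs 84.
Optimal: Hub → #101 → #102 → #103 → #104 → Hub costs 74 (by enumerating all 12 distinct tours).
Excess = 84 − 74 = 10.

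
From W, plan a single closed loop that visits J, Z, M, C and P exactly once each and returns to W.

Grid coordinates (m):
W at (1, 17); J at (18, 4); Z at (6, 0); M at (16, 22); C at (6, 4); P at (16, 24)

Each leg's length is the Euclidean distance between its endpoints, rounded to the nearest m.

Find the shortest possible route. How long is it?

W→J→Z→M→C→P→W: 21+13+24+21+22+17 = 118
W→J→Z→M→P→C→W: 21+13+24+2+22+14 = 96
W→J→Z→C→M→P→W: 21+13+4+21+2+17 = 78
W→J→Z→C→P→M→W: 21+13+4+22+2+16 = 78
W→J→Z→P→M→C→W: 21+13+26+2+21+14 = 97
W→J→Z→P→C→M→W: 21+13+26+22+21+16 = 119
W→J→M→Z→C→P→W: 21+18+24+4+22+17 = 106
W→J→M→Z→P→C→W: 21+18+24+26+22+14 = 125
W→J→M→C→Z→P→W: 21+18+21+4+26+17 = 107
W→J→M→C→P→Z→W: 21+18+21+22+26+18 = 126
W→J→M→P→Z→C→W: 21+18+2+26+4+14 = 85
W→J→M→P→C→Z→W: 21+18+2+22+4+18 = 85
W→J→C→Z→M→P→W: 21+12+4+24+2+17 = 80
W→J→C→Z→P→M→W: 21+12+4+26+2+16 = 81
… (46 more)
W→C→Z→J→M→P→W: 14+4+13+18+2+17 = 68  ← best
The minimum is 68.
One optimal route: W → C → Z → J → M → P → W (or its reverse).

68 m — the shortest possible round trip.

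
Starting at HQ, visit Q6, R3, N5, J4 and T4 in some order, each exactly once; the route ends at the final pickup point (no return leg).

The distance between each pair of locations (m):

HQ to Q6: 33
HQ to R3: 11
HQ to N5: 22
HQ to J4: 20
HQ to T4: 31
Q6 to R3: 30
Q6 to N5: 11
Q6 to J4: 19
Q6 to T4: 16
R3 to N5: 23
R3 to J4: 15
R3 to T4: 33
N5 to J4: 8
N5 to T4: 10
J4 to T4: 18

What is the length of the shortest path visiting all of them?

Minimum one-way distance = 60 m.

There are 5! = 120 possible orderings.
HQ → Q6 → R3 → N5 → J4 → T4: 33+30+23+8+18 = 112
HQ → Q6 → R3 → N5 → T4 → J4: 33+30+23+10+18 = 114
HQ → Q6 → R3 → J4 → N5 → T4: 33+30+15+8+10 = 96
HQ → Q6 → R3 → J4 → T4 → N5: 33+30+15+18+10 = 106
HQ → Q6 → R3 → T4 → N5 → J4: 33+30+33+10+8 = 114
HQ → Q6 → R3 → T4 → J4 → N5: 33+30+33+18+8 = 122
HQ → Q6 → N5 → R3 → J4 → T4: 33+11+23+15+18 = 100
HQ → Q6 → N5 → R3 → T4 → J4: 33+11+23+33+18 = 118
HQ → Q6 → N5 → J4 → R3 → T4: 33+11+8+15+33 = 100
HQ → Q6 → N5 → J4 → T4 → R3: 33+11+8+18+33 = 103
HQ → Q6 → N5 → T4 → R3 → J4: 33+11+10+33+15 = 102
HQ → Q6 → N5 → T4 → J4 → R3: 33+11+10+18+15 = 87
HQ → Q6 → J4 → R3 → N5 → T4: 33+19+15+23+10 = 100
HQ → Q6 → J4 → R3 → T4 → N5: 33+19+15+33+10 = 110
… (106 more)
HQ → R3 → J4 → N5 → T4 → Q6: 11+15+8+10+16 = 60  ← best
The minimum is 60.
One shortest path: HQ → R3 → J4 → N5 → T4 → Q6.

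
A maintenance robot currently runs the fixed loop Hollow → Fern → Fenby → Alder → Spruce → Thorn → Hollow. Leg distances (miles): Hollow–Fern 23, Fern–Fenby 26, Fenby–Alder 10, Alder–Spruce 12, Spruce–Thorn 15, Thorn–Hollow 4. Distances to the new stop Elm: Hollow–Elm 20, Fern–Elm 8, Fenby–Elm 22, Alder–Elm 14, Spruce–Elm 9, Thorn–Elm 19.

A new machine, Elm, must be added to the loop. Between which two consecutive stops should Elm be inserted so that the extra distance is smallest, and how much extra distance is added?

+4 miles — insert Elm between Fern and Fenby.

Insertion cost between consecutive stops i–j is d(i,Elm) + d(Elm,j) − d(i,j):
  between Hollow and Fern: 20 + 8 − 23 = 5
  between Fern and Fenby: 8 + 22 − 26 = 4
  between Fenby and Alder: 22 + 14 − 10 = 26
  between Alder and Spruce: 14 + 9 − 12 = 11
  between Spruce and Thorn: 9 + 19 − 15 = 13
  between Thorn and Hollow: 19 + 20 − 4 = 35
Cheapest insertion is between Fern and Fenby, adding 4.
New total = 90 + 4 = 94.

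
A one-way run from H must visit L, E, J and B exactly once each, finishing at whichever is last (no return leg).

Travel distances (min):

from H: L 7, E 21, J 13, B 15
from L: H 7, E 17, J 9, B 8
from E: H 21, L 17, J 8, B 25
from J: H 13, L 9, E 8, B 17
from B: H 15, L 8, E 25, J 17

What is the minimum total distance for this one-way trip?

Shortest open route: 40 min.

There are 4! = 24 possible orderings.
H → L → E → J → B: 7+17+8+17 = 49
H → L → E → B → J: 7+17+25+17 = 66
H → L → J → E → B: 7+9+8+25 = 49
H → L → J → B → E: 7+9+17+25 = 58
H → L → B → E → J: 7+8+25+8 = 48
H → L → B → J → E: 7+8+17+8 = 40
H → E → L → J → B: 21+17+9+17 = 64
H → E → L → B → J: 21+17+8+17 = 63
H → E → J → L → B: 21+8+9+8 = 46
H → E → J → B → L: 21+8+17+8 = 54
H → E → B → L → J: 21+25+8+9 = 63
H → E → B → J → L: 21+25+17+9 = 72
H → J → L → E → B: 13+9+17+25 = 64
H → J → L → B → E: 13+9+8+25 = 55
… (10 more)
The minimum is 40.
One shortest path: H → L → B → J → E.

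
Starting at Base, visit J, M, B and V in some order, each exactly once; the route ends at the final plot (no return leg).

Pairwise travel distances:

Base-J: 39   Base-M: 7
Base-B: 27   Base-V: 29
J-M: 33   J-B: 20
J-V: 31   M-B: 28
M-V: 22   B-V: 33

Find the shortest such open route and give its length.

Minimum one-way distance = 80.

There are 4! = 24 possible orderings.
Base - J - M - B - V: 39+33+28+33 = 133
Base - J - M - V - B: 39+33+22+33 = 127
Base - J - B - M - V: 39+20+28+22 = 109
Base - J - B - V - M: 39+20+33+22 = 114
Base - J - V - M - B: 39+31+22+28 = 120
Base - J - V - B - M: 39+31+33+28 = 131
Base - M - J - B - V: 7+33+20+33 = 93
Base - M - J - V - B: 7+33+31+33 = 104
Base - M - B - J - V: 7+28+20+31 = 86
Base - M - B - V - J: 7+28+33+31 = 99
Base - M - V - J - B: 7+22+31+20 = 80
Base - M - V - B - J: 7+22+33+20 = 82
Base - B - J - M - V: 27+20+33+22 = 102
Base - B - J - V - M: 27+20+31+22 = 100
… (10 more)
The minimum is 80.
One shortest path: Base → M → V → J → B.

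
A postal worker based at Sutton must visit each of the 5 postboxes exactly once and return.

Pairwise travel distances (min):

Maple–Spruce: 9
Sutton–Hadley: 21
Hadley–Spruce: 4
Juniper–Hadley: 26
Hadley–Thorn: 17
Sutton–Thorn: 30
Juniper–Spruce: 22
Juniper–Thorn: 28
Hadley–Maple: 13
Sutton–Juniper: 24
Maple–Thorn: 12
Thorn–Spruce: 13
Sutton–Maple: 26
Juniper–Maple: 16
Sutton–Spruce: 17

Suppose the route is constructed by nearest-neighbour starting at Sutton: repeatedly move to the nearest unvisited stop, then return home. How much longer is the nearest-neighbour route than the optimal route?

8 min longer than the optimal tour.

From Sutton: Spruce=17, Hadley=21, Juniper=24, Maple=26, Thorn=30 → choose Spruce (17).
From Spruce: Hadley=4, Maple=9, Thorn=13, Juniper=22 → choose Hadley (4).
From Hadley: Maple=13, Thorn=17, Juniper=26 → choose Maple (13).
From Maple: Thorn=12, Juniper=16 → choose Thorn (12).
From Thorn: Juniper=28 → choose Juniper (28).
NN route Sutton → Spruce → Hadley → Maple → Thorn → Juniper → Sutton costs 98.
Optimal: Sutton → Juniper → Maple → Thorn → Hadley → Spruce → Sutton costs 90 (by enumerating all 60 distinct tours).
Excess = 98 − 90 = 8.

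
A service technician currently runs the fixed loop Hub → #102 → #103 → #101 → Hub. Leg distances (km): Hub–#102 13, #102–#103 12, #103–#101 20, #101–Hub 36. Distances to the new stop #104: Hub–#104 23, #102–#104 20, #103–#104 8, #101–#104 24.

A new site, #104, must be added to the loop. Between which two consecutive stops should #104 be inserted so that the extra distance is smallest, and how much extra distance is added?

Insertion cost between consecutive stops i–j is d(i,#104) + d(#104,j) − d(i,j):
  between Hub and #102: 23 + 20 − 13 = 30
  between #102 and #103: 20 + 8 − 12 = 16
  between #103 and #101: 8 + 24 − 20 = 12
  between #101 and Hub: 24 + 23 − 36 = 11
Cheapest insertion is between #101 and Hub, adding 11.
New total = 81 + 11 = 92.

+11 km — insert #104 between #101 and Hub.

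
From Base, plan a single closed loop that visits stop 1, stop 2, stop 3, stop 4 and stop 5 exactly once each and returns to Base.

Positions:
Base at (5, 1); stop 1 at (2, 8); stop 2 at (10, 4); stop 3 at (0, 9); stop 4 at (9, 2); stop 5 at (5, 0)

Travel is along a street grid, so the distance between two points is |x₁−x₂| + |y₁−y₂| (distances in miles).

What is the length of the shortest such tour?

Shortest round trip = 38 miles.

Base-stop 1-stop 2-stop 3-stop 4-stop 5-Base: 10+12+15+16+6+1 = 60
Base-stop 1-stop 2-stop 3-stop 5-stop 4-Base: 10+12+15+14+6+5 = 62
Base-stop 1-stop 2-stop 4-stop 3-stop 5-Base: 10+12+3+16+14+1 = 56
Base-stop 1-stop 2-stop 4-stop 5-stop 3-Base: 10+12+3+6+14+13 = 58
Base-stop 1-stop 2-stop 5-stop 3-stop 4-Base: 10+12+9+14+16+5 = 66
Base-stop 1-stop 2-stop 5-stop 4-stop 3-Base: 10+12+9+6+16+13 = 66
Base-stop 1-stop 3-stop 2-stop 4-stop 5-Base: 10+3+15+3+6+1 = 38
Base-stop 1-stop 3-stop 2-stop 5-stop 4-Base: 10+3+15+9+6+5 = 48
Base-stop 1-stop 3-stop 4-stop 2-stop 5-Base: 10+3+16+3+9+1 = 42
Base-stop 1-stop 3-stop 4-stop 5-stop 2-Base: 10+3+16+6+9+8 = 52
Base-stop 1-stop 3-stop 5-stop 2-stop 4-Base: 10+3+14+9+3+5 = 44
Base-stop 1-stop 3-stop 5-stop 4-stop 2-Base: 10+3+14+6+3+8 = 44
Base-stop 1-stop 4-stop 2-stop 3-stop 5-Base: 10+13+3+15+14+1 = 56
Base-stop 1-stop 4-stop 2-stop 5-stop 3-Base: 10+13+3+9+14+13 = 62
… (46 more)
The minimum is 38.
One optimal route: Base → stop 1 → stop 3 → stop 2 → stop 4 → stop 5 → Base (or its reverse).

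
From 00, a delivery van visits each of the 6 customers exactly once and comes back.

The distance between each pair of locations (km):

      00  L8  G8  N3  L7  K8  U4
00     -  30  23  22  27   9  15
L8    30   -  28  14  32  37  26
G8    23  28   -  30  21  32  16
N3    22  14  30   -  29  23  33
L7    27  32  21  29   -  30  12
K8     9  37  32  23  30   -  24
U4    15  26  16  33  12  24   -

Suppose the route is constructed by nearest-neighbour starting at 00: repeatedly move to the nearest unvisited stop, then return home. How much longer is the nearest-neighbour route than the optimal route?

00: K8=9, U4=15, N3=22, G8=23, L7=27, L8=30 ⇒ K8
K8: N3=23, U4=24, L7=30, G8=32, L8=37 ⇒ N3
N3: L8=14, L7=29, G8=30, U4=33 ⇒ L8
L8: U4=26, G8=28, L7=32 ⇒ U4
U4: L7=12, G8=16 ⇒ L7
L7: G8=21 ⇒ G8
NN route 00 → K8 → N3 → L8 → U4 → L7 → G8 → 00 costs 128.
Optimal: 00 → K8 → N3 → L8 → G8 → L7 → U4 → 00 costs 122 (by enumerating all 360 distinct tours).
Excess = 128 − 122 = 6.

Excess over optimum: 6 km.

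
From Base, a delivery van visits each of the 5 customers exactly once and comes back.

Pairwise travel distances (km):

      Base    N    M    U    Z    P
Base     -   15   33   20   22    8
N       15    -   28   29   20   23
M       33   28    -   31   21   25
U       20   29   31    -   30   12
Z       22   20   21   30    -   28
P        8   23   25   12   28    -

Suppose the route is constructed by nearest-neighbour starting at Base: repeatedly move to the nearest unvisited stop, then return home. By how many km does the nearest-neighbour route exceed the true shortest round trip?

The nearest-neighbour route is 16 km longer than optimal.

From Base: P=8, N=15, U=20, Z=22, M=33 → choose P (8).
From P: U=12, N=23, M=25, Z=28 → choose U (12).
From U: N=29, Z=30, M=31 → choose N (29).
From N: Z=20, M=28 → choose Z (20).
From Z: M=21 → choose M (21).
NN route Base → P → U → N → Z → M → Base costs 123.
Optimal: Base → N → Z → M → U → P → Base costs 107 (by enumerating all 60 distinct tours).
Excess = 123 − 107 = 16.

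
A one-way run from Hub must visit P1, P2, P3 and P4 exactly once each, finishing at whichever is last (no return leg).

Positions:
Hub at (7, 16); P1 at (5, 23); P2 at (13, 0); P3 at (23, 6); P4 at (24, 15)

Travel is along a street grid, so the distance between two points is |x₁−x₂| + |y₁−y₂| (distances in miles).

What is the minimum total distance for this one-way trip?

There are 4! = 24 possible orderings.
Hub → P1 → P2 → P3 → P4: 9+31+16+10 = 66
Hub → P1 → P2 → P4 → P3: 9+31+26+10 = 76
Hub → P1 → P3 → P2 → P4: 9+35+16+26 = 86
Hub → P1 → P3 → P4 → P2: 9+35+10+26 = 80
Hub → P1 → P4 → P2 → P3: 9+27+26+16 = 78
Hub → P1 → P4 → P3 → P2: 9+27+10+16 = 62
Hub → P2 → P1 → P3 → P4: 22+31+35+10 = 98
Hub → P2 → P1 → P4 → P3: 22+31+27+10 = 90
Hub → P2 → P3 → P1 → P4: 22+16+35+27 = 100
Hub → P2 → P3 → P4 → P1: 22+16+10+27 = 75
Hub → P2 → P4 → P1 → P3: 22+26+27+35 = 110
Hub → P2 → P4 → P3 → P1: 22+26+10+35 = 93
Hub → P3 → P1 → P2 → P4: 26+35+31+26 = 118
Hub → P3 → P1 → P4 → P2: 26+35+27+26 = 114
… (10 more)
The minimum is 62.
One shortest path: Hub → P1 → P4 → P3 → P2.

62 miles — the minimum one-way total.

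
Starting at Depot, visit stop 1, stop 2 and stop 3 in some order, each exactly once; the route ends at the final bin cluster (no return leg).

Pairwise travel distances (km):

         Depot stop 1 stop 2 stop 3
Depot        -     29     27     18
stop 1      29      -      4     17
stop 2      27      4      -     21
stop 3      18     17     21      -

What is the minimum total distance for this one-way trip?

39 km — the minimum one-way total.

There are 3! = 6 possible orderings.
Depot→stop 1→stop 2→stop 3: 29+4+21 = 54
Depot→stop 1→stop 3→stop 2: 29+17+21 = 67
Depot→stop 2→stop 1→stop 3: 27+4+17 = 48
Depot→stop 2→stop 3→stop 1: 27+21+17 = 65
Depot→stop 3→stop 1→stop 2: 18+17+4 = 39
Depot→stop 3→stop 2→stop 1: 18+21+4 = 43
The minimum is 39.
One shortest path: Depot → stop 3 → stop 1 → stop 2.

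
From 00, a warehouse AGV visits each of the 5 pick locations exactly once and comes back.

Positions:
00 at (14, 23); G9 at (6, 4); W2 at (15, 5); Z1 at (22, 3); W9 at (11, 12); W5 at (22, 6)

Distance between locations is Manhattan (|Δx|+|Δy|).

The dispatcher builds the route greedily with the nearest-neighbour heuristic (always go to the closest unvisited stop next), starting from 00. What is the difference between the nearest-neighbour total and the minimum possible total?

From 00: W9=14, W2=19, W5=25, G9=27, Z1=28 → choose W9 (14).
From W9: W2=11, G9=13, W5=17, Z1=20 → choose W2 (11).
From W2: W5=8, Z1=9, G9=10 → choose W5 (8).
From W5: Z1=3, G9=18 → choose Z1 (3).
From Z1: G9=17 → choose G9 (17).
NN route 00 → W9 → W2 → W5 → Z1 → G9 → 00 costs 80.
Optimal: 00 → W2 → W5 → Z1 → G9 → W9 → 00 costs 74 (by enumerating all 60 distinct tours).
Excess = 80 − 74 = 6.

6 longer than the optimal tour.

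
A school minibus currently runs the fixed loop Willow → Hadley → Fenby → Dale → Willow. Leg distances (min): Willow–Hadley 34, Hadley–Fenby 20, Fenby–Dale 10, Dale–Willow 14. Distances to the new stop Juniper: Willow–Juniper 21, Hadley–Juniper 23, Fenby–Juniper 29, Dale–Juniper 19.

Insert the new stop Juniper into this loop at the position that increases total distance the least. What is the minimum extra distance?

Insertion cost between consecutive stops i–j is d(i,Juniper) + d(Juniper,j) − d(i,j):
  between Willow and Hadley: 21 + 23 − 34 = 10
  between Hadley and Fenby: 23 + 29 − 20 = 32
  between Fenby and Dale: 29 + 19 − 10 = 38
  between Dale and Willow: 19 + 21 − 14 = 26
Cheapest insertion is between Willow and Hadley, adding 10.
New total = 78 + 10 = 88.

+10 min — insert Juniper between Willow and Hadley.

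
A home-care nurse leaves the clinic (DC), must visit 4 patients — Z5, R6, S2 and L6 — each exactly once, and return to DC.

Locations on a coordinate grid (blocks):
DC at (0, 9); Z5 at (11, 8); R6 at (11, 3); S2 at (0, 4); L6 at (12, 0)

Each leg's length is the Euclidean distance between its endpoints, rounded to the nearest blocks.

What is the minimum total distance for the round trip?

DC - Z5 - R6 - S2 - L6 - DC: 11+5+11+13+15 = 55
DC - Z5 - R6 - L6 - S2 - DC: 11+5+3+13+5 = 37
DC - Z5 - S2 - R6 - L6 - DC: 11+12+11+3+15 = 52
DC - Z5 - S2 - L6 - R6 - DC: 11+12+13+3+13 = 52
DC - Z5 - L6 - R6 - S2 - DC: 11+8+3+11+5 = 38
DC - Z5 - L6 - S2 - R6 - DC: 11+8+13+11+13 = 56
DC - R6 - Z5 - S2 - L6 - DC: 13+5+12+13+15 = 58
DC - R6 - Z5 - L6 - S2 - DC: 13+5+8+13+5 = 44
DC - R6 - S2 - Z5 - L6 - DC: 13+11+12+8+15 = 59
DC - R6 - L6 - Z5 - S2 - DC: 13+3+8+12+5 = 41
DC - S2 - Z5 - R6 - L6 - DC: 5+12+5+3+15 = 40
DC - S2 - R6 - Z5 - L6 - DC: 5+11+5+8+15 = 44
The minimum is 37.
One optimal route: DC → Z5 → R6 → L6 → S2 → DC (or its reverse).

37 blocks — the shortest possible round trip.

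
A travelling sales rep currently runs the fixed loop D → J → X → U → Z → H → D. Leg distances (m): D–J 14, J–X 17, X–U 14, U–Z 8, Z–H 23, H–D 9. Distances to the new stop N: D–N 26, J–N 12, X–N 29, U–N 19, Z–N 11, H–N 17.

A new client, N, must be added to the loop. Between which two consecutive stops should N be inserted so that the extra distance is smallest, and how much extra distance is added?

Minimum extra distance: 5 m, inserting N between Z and H.

Insertion cost between consecutive stops i–j is d(i,N) + d(N,j) − d(i,j):
  between D and J: 26 + 12 − 14 = 24
  between J and X: 12 + 29 − 17 = 24
  between X and U: 29 + 19 − 14 = 34
  between U and Z: 19 + 11 − 8 = 22
  between Z and H: 11 + 17 − 23 = 5
  between H and D: 17 + 26 − 9 = 34
Cheapest insertion is between Z and H, adding 5.
New total = 85 + 5 = 90.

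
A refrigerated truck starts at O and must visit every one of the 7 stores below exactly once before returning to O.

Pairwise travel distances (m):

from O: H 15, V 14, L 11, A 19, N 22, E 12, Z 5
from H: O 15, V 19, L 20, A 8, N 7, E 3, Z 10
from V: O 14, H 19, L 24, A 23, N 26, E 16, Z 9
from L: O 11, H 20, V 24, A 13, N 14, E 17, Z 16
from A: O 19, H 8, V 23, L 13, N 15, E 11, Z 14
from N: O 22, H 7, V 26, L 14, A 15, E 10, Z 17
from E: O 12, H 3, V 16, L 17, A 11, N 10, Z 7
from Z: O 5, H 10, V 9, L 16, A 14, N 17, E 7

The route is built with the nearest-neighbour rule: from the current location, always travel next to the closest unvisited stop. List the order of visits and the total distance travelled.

O → [Z:5 / L:11 / E:12 / V:14 / H:15 / A:19 / N:22] → Z (5)
Z → [E:7 / V:9 / H:10 / A:14 / L:16 / N:17] → E (7)
E → [H:3 / N:10 / A:11 / V:16 / L:17] → H (3)
H → [N:7 / A:8 / V:19 / L:20] → N (7)
N → [L:14 / A:15 / V:26] → L (14)
L → [A:13 / V:24] → A (13)
A → [V:23] → V (23)
Return V→O: 14.
Total = 5 + 7 + 3 + 7 + 14 + 13 + 23 + 14 = 86.

Total distance 86 m via the nearest-neighbour route O → Z → E → H → N → L → A → V → O.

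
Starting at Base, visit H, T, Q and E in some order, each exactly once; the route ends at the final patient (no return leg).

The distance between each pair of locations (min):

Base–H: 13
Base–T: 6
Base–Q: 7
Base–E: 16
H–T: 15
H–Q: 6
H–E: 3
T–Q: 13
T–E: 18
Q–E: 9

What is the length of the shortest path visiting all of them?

Minimum one-way distance = 28 min.

There are 4! = 24 possible orderings.
Base - H - T - Q - E: 13+15+13+9 = 50
Base - H - T - E - Q: 13+15+18+9 = 55
Base - H - Q - T - E: 13+6+13+18 = 50
Base - H - Q - E - T: 13+6+9+18 = 46
Base - H - E - T - Q: 13+3+18+13 = 47
Base - H - E - Q - T: 13+3+9+13 = 38
Base - T - H - Q - E: 6+15+6+9 = 36
Base - T - H - E - Q: 6+15+3+9 = 33
Base - T - Q - H - E: 6+13+6+3 = 28
Base - T - Q - E - H: 6+13+9+3 = 31
Base - T - E - H - Q: 6+18+3+6 = 33
Base - T - E - Q - H: 6+18+9+6 = 39
Base - Q - H - T - E: 7+6+15+18 = 46
Base - Q - H - E - T: 7+6+3+18 = 34
… (10 more)
The minimum is 28.
One shortest path: Base → T → Q → H → E.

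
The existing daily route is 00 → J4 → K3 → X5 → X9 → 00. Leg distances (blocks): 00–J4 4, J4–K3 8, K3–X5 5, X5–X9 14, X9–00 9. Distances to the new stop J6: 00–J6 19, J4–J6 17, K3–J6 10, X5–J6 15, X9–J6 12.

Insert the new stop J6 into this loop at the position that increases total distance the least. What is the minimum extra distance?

Insertion cost between consecutive stops i–j is d(i,J6) + d(J6,j) − d(i,j):
  between 00 and J4: 19 + 17 − 4 = 32
  between J4 and K3: 17 + 10 − 8 = 19
  between K3 and X5: 10 + 15 − 5 = 20
  between X5 and X9: 15 + 12 − 14 = 13
  between X9 and 00: 12 + 19 − 9 = 22
Cheapest insertion is between X5 and X9, adding 13.
New total = 40 + 13 = 53.

+13 blocks — insert J6 between X5 and X9.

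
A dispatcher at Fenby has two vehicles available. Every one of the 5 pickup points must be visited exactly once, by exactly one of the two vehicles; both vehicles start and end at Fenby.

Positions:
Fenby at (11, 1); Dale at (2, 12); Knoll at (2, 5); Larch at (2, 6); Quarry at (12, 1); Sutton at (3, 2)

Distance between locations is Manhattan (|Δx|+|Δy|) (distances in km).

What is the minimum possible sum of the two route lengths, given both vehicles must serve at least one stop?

42 km — the smallest possible combined total.

Try each way of splitting the stops between the two vehicles (each non-empty) and, for each split, find the best tour for each vehicle:
  {Dale} + {Knoll, Larch, Quarry, Sutton}: 40 + 30 = 70
  {Knoll} + {Dale, Larch, Quarry, Sutton}: 26 + 42 = 68
  {Dale, Knoll} + {Larch, Quarry, Sutton}: 40 + 30 = 70
  {Larch} + {Dale, Knoll, Quarry, Sutton}: 28 + 42 = 70
  {Dale, Larch} + {Knoll, Quarry, Sutton}: 40 + 28 = 68
  {Knoll, Larch} + {Dale, Quarry, Sutton}: 28 + 42 = 70
  … (15 splits in total)
  {Quarry} + {Dale, Knoll, Larch, Sutton}: 2 + 40 = 42  ← best
Best: vehicle 1 Fenby → Quarry → Fenby = 2; vehicle 2 Fenby → Dale → Larch → Knoll → Sutton → Fenby = 40; combined 42.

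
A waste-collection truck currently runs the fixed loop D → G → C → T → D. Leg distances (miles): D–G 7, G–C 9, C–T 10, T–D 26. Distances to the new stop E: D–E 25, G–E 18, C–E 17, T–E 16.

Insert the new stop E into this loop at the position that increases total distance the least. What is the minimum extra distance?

Insertion cost between consecutive stops i–j is d(i,E) + d(E,j) − d(i,j):
  between D and G: 25 + 18 − 7 = 36
  between G and C: 18 + 17 − 9 = 26
  between C and T: 17 + 16 − 10 = 23
  between T and D: 16 + 25 − 26 = 15
Cheapest insertion is between T and D, adding 15.
New total = 52 + 15 = 67.

+15 miles — insert E between T and D.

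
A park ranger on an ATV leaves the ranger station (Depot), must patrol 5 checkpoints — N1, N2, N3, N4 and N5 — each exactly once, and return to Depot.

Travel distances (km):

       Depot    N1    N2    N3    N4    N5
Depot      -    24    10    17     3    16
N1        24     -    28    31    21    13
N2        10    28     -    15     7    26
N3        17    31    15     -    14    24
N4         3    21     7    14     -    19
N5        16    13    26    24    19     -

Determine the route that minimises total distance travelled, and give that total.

With 5 stops there are 5!/2 = 60 distinct round trips (a route and its reverse cost the same).
Depot-N1-N2-N3-N4-N5-Depot: 24+28+15+14+19+16 = 116
Depot-N1-N2-N3-N5-N4-Depot: 24+28+15+24+19+3 = 113
Depot-N1-N2-N4-N3-N5-Depot: 24+28+7+14+24+16 = 113
Depot-N1-N2-N4-N5-N3-Depot: 24+28+7+19+24+17 = 119
Depot-N1-N2-N5-N3-N4-Depot: 24+28+26+24+14+3 = 119
Depot-N1-N2-N5-N4-N3-Depot: 24+28+26+19+14+17 = 128
Depot-N1-N3-N2-N4-N5-Depot: 24+31+15+7+19+16 = 112
Depot-N1-N3-N2-N5-N4-Depot: 24+31+15+26+19+3 = 118
Depot-N1-N3-N4-N2-N5-Depot: 24+31+14+7+26+16 = 118
Depot-N1-N3-N4-N5-N2-Depot: 24+31+14+19+26+10 = 124
Depot-N1-N3-N5-N2-N4-Depot: 24+31+24+26+7+3 = 115
Depot-N1-N3-N5-N4-N2-Depot: 24+31+24+19+7+10 = 115
Depot-N1-N4-N2-N3-N5-Depot: 24+21+7+15+24+16 = 107
Depot-N1-N4-N2-N5-N3-Depot: 24+21+7+26+24+17 = 119
… (46 more)
Depot-N4-N2-N3-N1-N5-Depot: 3+7+15+31+13+16 = 85  ← best
The minimum is 85.
One optimal route: Depot → N4 → N2 → N3 → N1 → N5 → Depot (or its reverse).

85 km — the shortest possible round trip.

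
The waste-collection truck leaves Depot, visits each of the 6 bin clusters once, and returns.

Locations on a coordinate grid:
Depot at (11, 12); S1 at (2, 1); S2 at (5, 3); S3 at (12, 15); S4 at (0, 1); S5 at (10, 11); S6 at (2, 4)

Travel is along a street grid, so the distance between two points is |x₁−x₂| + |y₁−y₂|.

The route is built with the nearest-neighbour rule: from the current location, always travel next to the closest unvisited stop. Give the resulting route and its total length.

From Depot: distances to unvisited — S5=2, S3=4, S2=15, S6=17, S1=20, S4=22. Nearest is S5 (2).
From S5: distances to unvisited — S3=6, S2=13, S6=15, S1=18, S4=20. Nearest is S3 (6).
From S3: distances to unvisited — S2=19, S6=21, S1=24, S4=26. Nearest is S2 (19).
From S2: distances to unvisited — S6=4, S1=5, S4=7. Nearest is S6 (4).
From S6: distances to unvisited — S1=3, S4=5. Nearest is S1 (3).
From S1: distances to unvisited — S4=2. Nearest is S4 (2).
Return S4→Depot: 22.
Total = 2 + 6 + 19 + 4 + 3 + 2 + 22 = 58.

Total distance 58 via the nearest-neighbour route Depot → S5 → S3 → S2 → S6 → S1 → S4 → Depot.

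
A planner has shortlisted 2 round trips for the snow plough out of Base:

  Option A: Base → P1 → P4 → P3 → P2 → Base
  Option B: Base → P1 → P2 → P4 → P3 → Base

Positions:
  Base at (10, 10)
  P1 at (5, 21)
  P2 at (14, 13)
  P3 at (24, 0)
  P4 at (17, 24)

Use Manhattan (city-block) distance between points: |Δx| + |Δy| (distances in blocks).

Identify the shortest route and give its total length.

Shortest is Option A, total 92 blocks.

Option A: 16 + 15 + 31 + 23 + 7 = 92
Option B: 16 + 17 + 14 + 31 + 24 = 102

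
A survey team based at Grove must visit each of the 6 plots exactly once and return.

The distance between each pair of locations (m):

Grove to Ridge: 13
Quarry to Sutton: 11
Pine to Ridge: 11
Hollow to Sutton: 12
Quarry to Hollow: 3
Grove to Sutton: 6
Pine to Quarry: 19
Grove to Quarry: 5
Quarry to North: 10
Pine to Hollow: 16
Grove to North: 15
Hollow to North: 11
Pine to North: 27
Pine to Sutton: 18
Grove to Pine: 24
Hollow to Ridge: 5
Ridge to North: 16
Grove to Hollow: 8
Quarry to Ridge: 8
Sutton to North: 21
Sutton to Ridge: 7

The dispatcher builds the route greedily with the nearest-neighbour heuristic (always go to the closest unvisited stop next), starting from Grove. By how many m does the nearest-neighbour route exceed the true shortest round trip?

The nearest-neighbour route is 14 m longer than optimal.

From Grove: Quarry=5, Sutton=6, Hollow=8, Ridge=13, North=15, Pine=24 → choose Quarry (5).
From Quarry: Hollow=3, Ridge=8, North=10, Sutton=11, Pine=19 → choose Hollow (3).
From Hollow: Ridge=5, North=11, Sutton=12, Pine=16 → choose Ridge (5).
From Ridge: Sutton=7, Pine=11, North=16 → choose Sutton (7).
From Sutton: Pine=18, North=21 → choose Pine (18).
From Pine: North=27 → choose North (27).
NN route Grove → Quarry → Hollow → Ridge → Sutton → Pine → North → Grove costs 80.
Optimal: Grove → Quarry → North → Hollow → Pine → Ridge → Sutton → Grove costs 66 (by enumerating all 360 distinct tours).
Excess = 80 − 66 = 14.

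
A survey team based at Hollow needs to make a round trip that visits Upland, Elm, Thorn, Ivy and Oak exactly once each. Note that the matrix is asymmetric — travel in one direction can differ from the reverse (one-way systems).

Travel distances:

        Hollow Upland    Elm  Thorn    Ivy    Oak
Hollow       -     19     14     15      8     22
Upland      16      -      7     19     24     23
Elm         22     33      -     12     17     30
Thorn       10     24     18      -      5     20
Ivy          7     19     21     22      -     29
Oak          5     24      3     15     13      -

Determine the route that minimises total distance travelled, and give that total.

69 — the shortest possible round trip.

Hollow → Upland → Elm → Thorn → Ivy → Oak → Hollow: 19+7+12+5+29+5 = 77
Hollow → Upland → Elm → Thorn → Oak → Ivy → Hollow: 19+7+12+20+13+7 = 78
Hollow → Upland → Elm → Ivy → Thorn → Oak → Hollow: 19+7+17+22+20+5 = 90
Hollow → Upland → Elm → Ivy → Oak → Thorn → Hollow: 19+7+17+29+15+10 = 97
Hollow → Upland → Elm → Oak → Thorn → Ivy → Hollow: 19+7+30+15+5+7 = 83
Hollow → Upland → Elm → Oak → Ivy → Thorn → Hollow: 19+7+30+13+22+10 = 101
Hollow → Upland → Thorn → Elm → Ivy → Oak → Hollow: 19+19+18+17+29+5 = 107
Hollow → Upland → Thorn → Elm → Oak → Ivy → Hollow: 19+19+18+30+13+7 = 106
Hollow → Upland → Thorn → Ivy → Elm → Oak → Hollow: 19+19+5+21+30+5 = 99
Hollow → Upland → Thorn → Ivy → Oak → Elm → Hollow: 19+19+5+29+3+22 = 97
Hollow → Upland → Thorn → Oak → Elm → Ivy → Hollow: 19+19+20+3+17+7 = 85
Hollow → Upland → Thorn → Oak → Ivy → Elm → Hollow: 19+19+20+13+21+22 = 114
Hollow → Upland → Ivy → Elm → Thorn → Oak → Hollow: 19+24+21+12+20+5 = 101
Hollow → Upland → Ivy → Elm → Oak → Thorn → Hollow: 19+24+21+30+15+10 = 119
… (106 more)
Hollow → Upland → Oak → Elm → Thorn → Ivy → Hollow: 19+23+3+12+5+7 = 69  ← best
The minimum is 69.
One optimal route: Hollow → Upland → Oak → Elm → Thorn → Ivy → Hollow.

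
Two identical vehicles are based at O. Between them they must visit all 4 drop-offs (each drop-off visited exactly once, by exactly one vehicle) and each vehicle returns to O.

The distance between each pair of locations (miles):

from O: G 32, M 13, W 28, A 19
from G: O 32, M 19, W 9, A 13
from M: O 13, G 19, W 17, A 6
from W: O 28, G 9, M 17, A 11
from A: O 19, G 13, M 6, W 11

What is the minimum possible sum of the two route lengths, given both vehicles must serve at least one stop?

Check every non-empty split of the stops between the two vehicles; for each half take its own optimal tour:
  {G} + {M, W, A}: 64 + 58 = 122
  {M} + {G, W, A}: 26 + 69 = 95
  {G, M} + {W, A}: 64 + 58 = 122
  {W} + {G, M, A}: 56 + 64 = 120
  {G, W} + {M, A}: 69 + 38 = 107
  {M, W} + {G, A}: 58 + 64 = 122
  … (7 splits in total)
Best: vehicle 1 O → M → O = 26; vehicle 2 O → W → G → A → O = 69; combined 95.

95 miles — the smallest possible combined total.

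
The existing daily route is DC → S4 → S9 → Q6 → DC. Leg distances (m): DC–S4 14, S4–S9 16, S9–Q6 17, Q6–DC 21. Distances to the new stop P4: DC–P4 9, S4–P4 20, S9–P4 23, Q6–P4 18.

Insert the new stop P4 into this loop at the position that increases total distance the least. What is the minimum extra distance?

+6 m — insert P4 between Q6 and DC.

Insertion cost between consecutive stops i–j is d(i,P4) + d(P4,j) − d(i,j):
  between DC and S4: 9 + 20 − 14 = 15
  between S4 and S9: 20 + 23 − 16 = 27
  between S9 and Q6: 23 + 18 − 17 = 24
  between Q6 and DC: 18 + 9 − 21 = 6
Cheapest insertion is between Q6 and DC, adding 6.
New total = 68 + 6 = 74.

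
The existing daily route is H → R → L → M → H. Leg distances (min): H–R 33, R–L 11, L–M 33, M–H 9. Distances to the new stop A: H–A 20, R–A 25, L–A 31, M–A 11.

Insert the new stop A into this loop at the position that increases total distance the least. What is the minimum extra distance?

Minimum extra distance: 9 min, inserting A between L and M.

Insertion cost between consecutive stops i–j is d(i,A) + d(A,j) − d(i,j):
  between H and R: 20 + 25 − 33 = 12
  between R and L: 25 + 31 − 11 = 45
  between L and M: 31 + 11 − 33 = 9
  between M and H: 11 + 20 − 9 = 22
Cheapest insertion is between L and M, adding 9.
New total = 86 + 9 = 95.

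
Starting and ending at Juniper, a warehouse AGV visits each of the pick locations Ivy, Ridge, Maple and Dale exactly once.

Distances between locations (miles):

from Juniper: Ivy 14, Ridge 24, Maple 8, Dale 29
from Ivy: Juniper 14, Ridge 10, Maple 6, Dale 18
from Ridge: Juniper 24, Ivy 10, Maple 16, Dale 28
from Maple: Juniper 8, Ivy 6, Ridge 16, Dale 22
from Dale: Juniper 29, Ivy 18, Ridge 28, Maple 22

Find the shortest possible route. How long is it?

With 4 stops there are 4!/2 = 12 distinct round trips (a route and its reverse cost the same).
Juniper-Ivy-Ridge-Maple-Dale-Juniper: 14+10+16+22+29 = 91
Juniper-Ivy-Ridge-Dale-Maple-Juniper: 14+10+28+22+8 = 82
Juniper-Ivy-Maple-Ridge-Dale-Juniper: 14+6+16+28+29 = 93
Juniper-Ivy-Maple-Dale-Ridge-Juniper: 14+6+22+28+24 = 94
Juniper-Ivy-Dale-Ridge-Maple-Juniper: 14+18+28+16+8 = 84
Juniper-Ivy-Dale-Maple-Ridge-Juniper: 14+18+22+16+24 = 94
Juniper-Ridge-Ivy-Maple-Dale-Juniper: 24+10+6+22+29 = 91
Juniper-Ridge-Ivy-Dale-Maple-Juniper: 24+10+18+22+8 = 82
Juniper-Ridge-Maple-Ivy-Dale-Juniper: 24+16+6+18+29 = 93
Juniper-Ridge-Dale-Ivy-Maple-Juniper: 24+28+18+6+8 = 84
Juniper-Maple-Ivy-Ridge-Dale-Juniper: 8+6+10+28+29 = 81
Juniper-Maple-Ridge-Ivy-Dale-Juniper: 8+16+10+18+29 = 81
The minimum is 81.
One optimal route: Juniper → Maple → Ivy → Ridge → Dale → Juniper (or its reverse).

Shortest round trip = 81 miles.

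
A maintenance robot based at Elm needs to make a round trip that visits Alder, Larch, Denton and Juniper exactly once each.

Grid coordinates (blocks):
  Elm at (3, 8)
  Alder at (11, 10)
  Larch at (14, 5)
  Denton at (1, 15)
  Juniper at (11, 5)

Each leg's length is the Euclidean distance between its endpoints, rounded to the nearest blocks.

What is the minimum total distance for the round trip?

36 blocks — the shortest possible round trip.

With 4 stops there are 4!/2 = 12 distinct round trips (a route and its reverse cost the same).
Elm - Alder - Larch - Denton - Juniper - Elm: 8+6+16+14+9 = 53
Elm - Alder - Larch - Juniper - Denton - Elm: 8+6+3+14+7 = 38
Elm - Alder - Denton - Larch - Juniper - Elm: 8+11+16+3+9 = 47
Elm - Alder - Denton - Juniper - Larch - Elm: 8+11+14+3+11 = 47
Elm - Alder - Juniper - Larch - Denton - Elm: 8+5+3+16+7 = 39
Elm - Alder - Juniper - Denton - Larch - Elm: 8+5+14+16+11 = 54
Elm - Larch - Alder - Denton - Juniper - Elm: 11+6+11+14+9 = 51
Elm - Larch - Alder - Juniper - Denton - Elm: 11+6+5+14+7 = 43
Elm - Larch - Denton - Alder - Juniper - Elm: 11+16+11+5+9 = 52
Elm - Larch - Juniper - Alder - Denton - Elm: 11+3+5+11+7 = 37
Elm - Denton - Alder - Larch - Juniper - Elm: 7+11+6+3+9 = 36
Elm - Denton - Larch - Alder - Juniper - Elm: 7+16+6+5+9 = 43
The minimum is 36.
One optimal route: Elm → Denton → Alder → Larch → Juniper → Elm (or its reverse).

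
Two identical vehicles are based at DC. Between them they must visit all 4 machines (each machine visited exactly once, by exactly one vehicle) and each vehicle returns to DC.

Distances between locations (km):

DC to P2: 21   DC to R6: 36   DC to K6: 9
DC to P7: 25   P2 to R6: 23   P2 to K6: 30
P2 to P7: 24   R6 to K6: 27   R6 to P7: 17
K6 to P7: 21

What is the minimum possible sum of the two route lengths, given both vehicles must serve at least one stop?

Check every non-empty split of the stops between the two vehicles; for each half take its own optimal tour:
  {P2} + {R6, K6, P7}: 42 + 78 = 120
  {R6} + {P2, K6, P7}: 72 + 75 = 147
  {P2, R6} + {K6, P7}: 80 + 55 = 135
  {K6} + {P2, R6, P7}: 18 + 86 = 104
  {P2, K6} + {R6, P7}: 60 + 78 = 138
  {R6, K6} + {P2, P7}: 72 + 70 = 142
  … (7 splits in total)
Best: vehicle 1 DC → K6 → DC = 18; vehicle 2 DC → P2 → R6 → P7 → DC = 86; combined 104.

104 km — the smallest possible combined total.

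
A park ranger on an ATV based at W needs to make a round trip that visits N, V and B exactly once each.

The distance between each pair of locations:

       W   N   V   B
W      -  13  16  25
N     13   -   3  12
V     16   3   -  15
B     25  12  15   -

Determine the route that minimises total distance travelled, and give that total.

Minimum total distance: 56.

With 3 stops there are 3!/2 = 3 distinct round trips (a route and its reverse cost the same).
W→N→V→B→W: 13+3+15+25 = 56
W→N→B→V→W: 13+12+15+16 = 56
W→V→N→B→W: 16+3+12+25 = 56
The minimum is 56.
One optimal route: W → N → V → B → W (or its reverse).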